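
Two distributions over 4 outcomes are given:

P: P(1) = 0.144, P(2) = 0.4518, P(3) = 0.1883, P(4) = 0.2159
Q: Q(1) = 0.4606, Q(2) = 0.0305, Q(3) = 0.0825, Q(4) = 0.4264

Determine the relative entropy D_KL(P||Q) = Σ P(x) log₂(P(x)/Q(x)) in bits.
1.5276 bits

D_KL(P||Q) = Σ P(x) log₂(P(x)/Q(x))

Computing term by term:
  P(1)·log₂(P(1)/Q(1)) = 0.144·log₂(0.144/0.4606) = -0.24155
  P(2)·log₂(P(2)/Q(2)) = 0.4518·log₂(0.4518/0.0305) = 1.75696
  P(3)·log₂(P(3)/Q(3)) = 0.1883·log₂(0.1883/0.0825) = 0.22418
  P(4)·log₂(P(4)/Q(4)) = 0.2159·log₂(0.2159/0.4264) = -0.21198

D_KL(P||Q) = -0.24155 + 1.75696 + 0.22418 - 0.21198 = 1.52761 ≈ 1.5276 bits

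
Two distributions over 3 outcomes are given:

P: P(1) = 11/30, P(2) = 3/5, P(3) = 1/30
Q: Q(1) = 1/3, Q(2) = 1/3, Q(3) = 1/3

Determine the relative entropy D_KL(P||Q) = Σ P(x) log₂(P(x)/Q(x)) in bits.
0.4485 bits

D_KL(P||Q) = Σ P(x) log₂(P(x)/Q(x))

Computing term by term:
  P(1)·log₂(P(1)/Q(1)) = (11/30)·log₂((11/30)/(1/3)) = 0.05042
  P(2)·log₂(P(2)/Q(2)) = (3/5)·log₂((3/5)/(1/3)) = 0.50880
  P(3)·log₂(P(3)/Q(3)) = (1/30)·log₂((1/30)/(1/3)) = -0.11073

D_KL(P||Q) = 0.05042 + 0.50880 - 0.11073 = 0.44849 ≈ 0.4485 bits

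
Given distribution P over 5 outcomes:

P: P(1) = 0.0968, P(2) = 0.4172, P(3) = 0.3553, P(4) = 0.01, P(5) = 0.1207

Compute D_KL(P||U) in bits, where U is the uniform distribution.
0.5046 bits

U(i) = 1/5 for all i

D_KL(P||U) = Σ P(x) log₂(P(x) / (1/5))
           = Σ P(x) log₂(P(x)) + log₂(5)
           = log₂(5) - H(P)

H(P) = -Σ P(x) log₂(P(x)):
  -P(1)·log₂(P(1)) = -(0.0968)·log₂(0.0968) = 0.32610
  -P(2)·log₂(P(2)) = -(0.4172)·log₂(0.4172) = 0.52617
  -P(3)·log₂(P(3)) = -(0.3553)·log₂(0.3553) = 0.53042
  -P(4)·log₂(P(4)) = -(0.01)·log₂(0.01) = 0.06644
  -P(5)·log₂(P(5)) = -(0.1207)·log₂(0.1207) = 0.36820
H(P) = 0.32610 + 0.52617 + 0.53042 + 0.06644 + 0.36820 = 1.81733 bits

log₂(5) = 2.32193 bits

D_KL(P||U) = 2.32193 - 1.81733 = 0.50460 ≈ 0.5046 bits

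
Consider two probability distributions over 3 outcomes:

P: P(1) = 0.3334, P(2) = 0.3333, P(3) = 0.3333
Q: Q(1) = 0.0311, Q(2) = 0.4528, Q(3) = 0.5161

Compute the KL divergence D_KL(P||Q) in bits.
0.7834 bits

D_KL(P||Q) = Σ P(x) log₂(P(x)/Q(x))

Computing term by term:
  P(1)·log₂(P(1)/Q(1)) = 0.3334·log₂(0.3334/0.0311) = 1.14098
  P(2)·log₂(P(2)/Q(2)) = 0.3333·log₂(0.3333/0.4528) = -0.14734
  P(3)·log₂(P(3)/Q(3)) = 0.3333·log₂(0.3333/0.5161) = -0.21026

D_KL(P||Q) = 1.14098 - 0.14734 - 0.21026 = 0.78338 ≈ 0.7834 bits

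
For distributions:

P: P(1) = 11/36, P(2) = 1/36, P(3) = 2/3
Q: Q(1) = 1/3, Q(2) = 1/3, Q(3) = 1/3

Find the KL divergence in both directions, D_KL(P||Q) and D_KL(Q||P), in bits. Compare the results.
D_KL(P||Q) = 0.5287 bits, D_KL(Q||P) = 0.9035 bits. D_KL(Q||P) is larger than D_KL(P||Q) by 0.3748 bits; the two directions differ.

D_KL(P||Q) = Σ P(x) log₂(P(x)/Q(x))

Computing term by term:
  P(1)·log₂(P(1)/Q(1)) = (11/36)·log₂((11/36)/(1/3)) = -0.03836
  P(2)·log₂(P(2)/Q(2)) = (1/36)·log₂((1/36)/(1/3)) = -0.09958
  P(3)·log₂(P(3)/Q(3)) = (2/3)·log₂((2/3)/(1/3)) = 0.66667

D_KL(P||Q) = -0.03836 - 0.09958 + 0.66667 = 0.52873 ≈ 0.5287 bits

D_KL(Q||P) = Σ Q(x) log₂(Q(x)/P(x))

Computing term by term:
  Q(1)·log₂(Q(1)/P(1)) = (1/3)·log₂((1/3)/(11/36)) = 0.04184
  Q(2)·log₂(Q(2)/P(2)) = (1/3)·log₂((1/3)/(1/36)) = 1.19499
  Q(3)·log₂(Q(3)/P(3)) = (1/3)·log₂((1/3)/(2/3)) = -0.33333

D_KL(Q||P) = 0.04184 + 1.19499 - 0.33333 = 0.90350 ≈ 0.9035 bits

These are NOT equal (difference: 0.3748 bits). KL divergence is asymmetric: D_KL(P||Q) ≠ D_KL(Q||P) in general.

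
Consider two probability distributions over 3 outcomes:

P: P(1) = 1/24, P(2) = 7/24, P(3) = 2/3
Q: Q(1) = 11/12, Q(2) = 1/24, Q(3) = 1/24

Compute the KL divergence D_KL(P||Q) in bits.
3.2997 bits

D_KL(P||Q) = Σ P(x) log₂(P(x)/Q(x))

Computing term by term:
  P(1)·log₂(P(1)/Q(1)) = (1/24)·log₂((1/24)/(11/12)) = -0.18581
  P(2)·log₂(P(2)/Q(2)) = (7/24)·log₂((7/24)/(1/24)) = 0.81881
  P(3)·log₂(P(3)/Q(3)) = (2/3)·log₂((2/3)/(1/24)) = 2.66667

D_KL(P||Q) = -0.18581 + 0.81881 + 2.66667 = 3.29967 ≈ 3.2997 bits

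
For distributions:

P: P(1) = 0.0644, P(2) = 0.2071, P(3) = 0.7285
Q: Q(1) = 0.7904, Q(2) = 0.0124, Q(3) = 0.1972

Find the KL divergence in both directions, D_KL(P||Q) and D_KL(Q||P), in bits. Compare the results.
D_KL(P||Q) = 1.9817 bits, D_KL(Q||P) = 2.4371 bits. D_KL(Q||P) is larger than D_KL(P||Q) by 0.4554 bits; the two directions differ.

D_KL(P||Q) = Σ P(x) log₂(P(x)/Q(x))

Computing term by term:
  P(1)·log₂(P(1)/Q(1)) = 0.0644·log₂(0.0644/0.7904) = -0.23296
  P(2)·log₂(P(2)/Q(2)) = 0.2071·log₂(0.2071/0.0124) = 0.84122
  P(3)·log₂(P(3)/Q(3)) = 0.7285·log₂(0.7285/0.1972) = 1.37342

D_KL(P||Q) = -0.23296 + 0.84122 + 1.37342 = 1.98168 ≈ 1.9817 bits

D_KL(Q||P) = Σ Q(x) log₂(Q(x)/P(x))

Computing term by term:
  Q(1)·log₂(Q(1)/P(1)) = 0.7904·log₂(0.7904/0.0644) = 2.85923
  Q(2)·log₂(Q(2)/P(2)) = 0.0124·log₂(0.0124/0.2071) = -0.05037
  Q(3)·log₂(Q(3)/P(3)) = 0.1972·log₂(0.1972/0.7285) = -0.37178

D_KL(Q||P) = 2.85923 - 0.05037 - 0.37178 = 2.43708 ≈ 2.4371 bits

These are NOT equal (difference: 0.4554 bits). KL divergence is asymmetric: D_KL(P||Q) ≠ D_KL(Q||P) in general.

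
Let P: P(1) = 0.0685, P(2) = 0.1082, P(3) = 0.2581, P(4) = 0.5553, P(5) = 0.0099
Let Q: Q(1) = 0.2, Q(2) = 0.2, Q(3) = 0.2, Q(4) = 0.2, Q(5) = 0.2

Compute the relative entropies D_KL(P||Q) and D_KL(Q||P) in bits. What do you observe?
D_KL(P||Q) = 0.6684 bits, D_KL(Q||P) = 0.9855 bits. The two directions give different values (D_KL(Q||P) exceeds D_KL(P||Q) by 0.3171 bits): KL divergence is asymmetric.

D_KL(P||Q) = Σ P(x) log₂(P(x)/Q(x))

Computing term by term:
  P(1)·log₂(P(1)/Q(1)) = 0.0685·log₂(0.0685/0.2) = -0.10589
  P(2)·log₂(P(2)/Q(2)) = 0.1082·log₂(0.1082/0.2) = -0.09590
  P(3)·log₂(P(3)/Q(3)) = 0.2581·log₂(0.2581/0.2) = 0.09496
  P(4)·log₂(P(4)/Q(4)) = 0.5553·log₂(0.5553/0.2) = 0.81811
  P(5)·log₂(P(5)/Q(5)) = 0.0099·log₂(0.0099/0.2) = -0.04293

D_KL(P||Q) = -0.10589 - 0.09590 + 0.09496 + 0.81811 - 0.04293 = 0.66835 ≈ 0.6684 bits

D_KL(Q||P) = Σ Q(x) log₂(Q(x)/P(x))

Computing term by term:
  Q(1)·log₂(Q(1)/P(1)) = 0.2·log₂(0.2/0.0685) = 0.30916
  Q(2)·log₂(Q(2)/P(2)) = 0.2·log₂(0.2/0.1082) = 0.17726
  Q(3)·log₂(Q(3)/P(3)) = 0.2·log₂(0.2/0.2581) = -0.07359
  Q(4)·log₂(Q(4)/P(4)) = 0.2·log₂(0.2/0.5553) = -0.29465
  Q(5)·log₂(Q(5)/P(5)) = 0.2·log₂(0.2/0.0099) = 0.86729

D_KL(Q||P) = 0.30916 + 0.17726 - 0.07359 - 0.29465 + 0.86729 = 0.98547 ≈ 0.9855 bits

These are NOT equal (difference: 0.3171 bits). KL divergence is asymmetric: D_KL(P||Q) ≠ D_KL(Q||P) in general.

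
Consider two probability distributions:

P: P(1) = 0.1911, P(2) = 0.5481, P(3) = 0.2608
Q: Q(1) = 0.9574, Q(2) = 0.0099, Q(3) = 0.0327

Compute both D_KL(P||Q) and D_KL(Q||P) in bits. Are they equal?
D_KL(P||Q) = 3.5110 bits, D_KL(Q||P) = 2.0705 bits. No, they are not equal.

D_KL(P||Q) = Σ P(x) log₂(P(x)/Q(x))

Computing term by term:
  P(1)·log₂(P(1)/Q(1)) = 0.1911·log₂(0.1911/0.9574) = -0.44427
  P(2)·log₂(P(2)/Q(2)) = 0.5481·log₂(0.5481/0.0099) = 3.17397
  P(3)·log₂(P(3)/Q(3)) = 0.2608·log₂(0.2608/0.0327) = 0.78125

D_KL(P||Q) = -0.44427 + 3.17397 + 0.78125 = 3.51095 ≈ 3.5110 bits

D_KL(Q||P) = Σ Q(x) log₂(Q(x)/P(x))

Computing term by term:
  Q(1)·log₂(Q(1)/P(1)) = 0.9574·log₂(0.9574/0.1911) = 2.22576
  Q(2)·log₂(Q(2)/P(2)) = 0.0099·log₂(0.0099/0.5481) = -0.05733
  Q(3)·log₂(Q(3)/P(3)) = 0.0327·log₂(0.0327/0.2608) = -0.09796

D_KL(Q||P) = 2.22576 - 0.05733 - 0.09796 = 2.07047 ≈ 2.0705 bits

These are NOT equal (difference: 1.4405 bits). KL divergence is asymmetric: D_KL(P||Q) ≠ D_KL(Q||P) in general.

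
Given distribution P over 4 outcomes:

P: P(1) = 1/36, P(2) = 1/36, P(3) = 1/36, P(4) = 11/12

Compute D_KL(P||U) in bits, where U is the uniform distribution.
1.4541 bits

U(i) = 1/4 for all i

D_KL(P||U) = Σ P(x) log₂(P(x) / (1/4))
           = Σ P(x) log₂(P(x)) + log₂(4)
           = log₂(4) - H(P)

H(P) = -Σ P(x) log₂(P(x)):
  -P(1)·log₂(P(1)) = -(1/36)·log₂(1/36) = 0.14361
  -P(2)·log₂(P(2)) = -(1/36)·log₂(1/36) = 0.14361
  -P(3)·log₂(P(3)) = -(1/36)·log₂(1/36) = 0.14361
  -P(4)·log₂(P(4)) = -(11/12)·log₂(11/12) = 0.11507
H(P) = 0.14361 + 0.14361 + 0.14361 + 0.11507 = 0.54590 bits

log₂(4) = 2.00000 bits

D_KL(P||U) = 2.00000 - 0.54590 = 1.45410 ≈ 1.4541 bits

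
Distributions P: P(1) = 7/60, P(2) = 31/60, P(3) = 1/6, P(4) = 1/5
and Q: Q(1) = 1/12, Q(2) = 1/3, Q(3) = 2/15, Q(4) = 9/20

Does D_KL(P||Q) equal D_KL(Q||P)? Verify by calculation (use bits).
D_KL(P||Q) = 0.2030 bits, D_KL(Q||P) = 0.2323 bits. No — D_KL(P||Q) ≠ D_KL(Q||P) for this pair.

D_KL(P||Q) = Σ P(x) log₂(P(x)/Q(x))

Computing term by term:
  P(1)·log₂(P(1)/Q(1)) = (7/60)·log₂((7/60)/(1/12)) = 0.05663
  P(2)·log₂(P(2)/Q(2)) = (31/60)·log₂((31/60)/(1/3)) = 0.32667
  P(3)·log₂(P(3)/Q(3)) = (1/6)·log₂((1/6)/(2/15)) = 0.05365
  P(4)·log₂(P(4)/Q(4)) = (1/5)·log₂((1/5)/(9/20)) = -0.23399

D_KL(P||Q) = 0.05663 + 0.32667 + 0.05365 - 0.23399 = 0.20296 ≈ 0.2030 bits

D_KL(Q||P) = Σ Q(x) log₂(Q(x)/P(x))

Computing term by term:
  Q(1)·log₂(Q(1)/P(1)) = (1/12)·log₂((1/12)/(7/60)) = -0.04045
  Q(2)·log₂(Q(2)/P(2)) = (1/3)·log₂((1/3)/(31/60)) = -0.21076
  Q(3)·log₂(Q(3)/P(3)) = (2/15)·log₂((2/15)/(1/6)) = -0.04292
  Q(4)·log₂(Q(4)/P(4)) = (9/20)·log₂((9/20)/(1/5)) = 0.52647

D_KL(Q||P) = -0.04045 - 0.21076 - 0.04292 + 0.52647 = 0.23234 ≈ 0.2323 bits

These are NOT equal (difference: 0.0293 bits). KL divergence is asymmetric: D_KL(P||Q) ≠ D_KL(Q||P) in general.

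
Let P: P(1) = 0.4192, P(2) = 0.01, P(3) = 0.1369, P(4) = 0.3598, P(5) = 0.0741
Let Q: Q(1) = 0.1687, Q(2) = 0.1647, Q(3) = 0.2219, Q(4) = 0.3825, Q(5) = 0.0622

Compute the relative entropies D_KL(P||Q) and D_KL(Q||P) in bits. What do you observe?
D_KL(P||Q) = 0.4016 bits, D_KL(Q||P) = 0.6168 bits. The two directions give different values (D_KL(Q||P) exceeds D_KL(P||Q) by 0.2152 bits): KL divergence is asymmetric.

D_KL(P||Q) = Σ P(x) log₂(P(x)/Q(x))

Computing term by term:
  P(1)·log₂(P(1)/Q(1)) = 0.4192·log₂(0.4192/0.1687) = 0.55048
  P(2)·log₂(P(2)/Q(2)) = 0.01·log₂(0.01/0.1647) = -0.04042
  P(3)·log₂(P(3)/Q(3)) = 0.1369·log₂(0.1369/0.2219) = -0.09539
  P(4)·log₂(P(4)/Q(4)) = 0.3598·log₂(0.3598/0.3825) = -0.03176
  P(5)·log₂(P(5)/Q(5)) = 0.0741·log₂(0.0741/0.0622) = 0.01871

D_KL(P||Q) = 0.55048 - 0.04042 - 0.09539 - 0.03176 + 0.01871 = 0.40162 ≈ 0.4016 bits

D_KL(Q||P) = Σ Q(x) log₂(Q(x)/P(x))

Computing term by term:
  Q(1)·log₂(Q(1)/P(1)) = 0.1687·log₂(0.1687/0.4192) = -0.22153
  Q(2)·log₂(Q(2)/P(2)) = 0.1647·log₂(0.1647/0.01) = 0.66568
  Q(3)·log₂(Q(3)/P(3)) = 0.2219·log₂(0.2219/0.1369) = 0.15462
  Q(4)·log₂(Q(4)/P(4)) = 0.3825·log₂(0.3825/0.3598) = 0.03376
  Q(5)·log₂(Q(5)/P(5)) = 0.0622·log₂(0.0622/0.0741) = -0.01571

D_KL(Q||P) = -0.22153 + 0.66568 + 0.15462 + 0.03376 - 0.01571 = 0.61682 ≈ 0.6168 bits

These are NOT equal (difference: 0.2152 bits). KL divergence is asymmetric: D_KL(P||Q) ≠ D_KL(Q||P) in general.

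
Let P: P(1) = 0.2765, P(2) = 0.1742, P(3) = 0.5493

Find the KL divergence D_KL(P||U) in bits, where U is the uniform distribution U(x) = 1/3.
0.1582 bits

U(i) = 1/3 for all i

D_KL(P||U) = Σ P(x) log₂(P(x) / (1/3))
           = Σ P(x) log₂(P(x)) + log₂(3)
           = log₂(3) - H(P)

H(P) = -Σ P(x) log₂(P(x)):
  -P(1)·log₂(P(1)) = -(0.2765)·log₂(0.2765) = 0.51281
  -P(2)·log₂(P(2)) = -(0.1742)·log₂(0.1742) = 0.43919
  -P(3)·log₂(P(3)) = -(0.5493)·log₂(0.5493) = 0.47478
H(P) = 0.51281 + 0.43919 + 0.47478 = 1.42678 bits

log₂(3) = 1.58496 bits

D_KL(P||U) = 1.58496 - 1.42678 = 0.15818 ≈ 0.1582 bits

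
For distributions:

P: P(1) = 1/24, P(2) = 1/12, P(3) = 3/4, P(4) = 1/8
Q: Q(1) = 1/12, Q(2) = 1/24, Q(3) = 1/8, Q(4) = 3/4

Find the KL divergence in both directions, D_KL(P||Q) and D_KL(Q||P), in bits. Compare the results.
D_KL(P||Q) = 1.6573 bits, D_KL(Q||P) = 1.6573 bits. The two directions give exactly the same value for this pair.

D_KL(P||Q) = Σ P(x) log₂(P(x)/Q(x))

Computing term by term:
  P(1)·log₂(P(1)/Q(1)) = (1/24)·log₂((1/24)/(1/12)) = -0.04167
  P(2)·log₂(P(2)/Q(2)) = (1/12)·log₂((1/12)/(1/24)) = 0.08333
  P(3)·log₂(P(3)/Q(3)) = (3/4)·log₂((3/4)/(1/8)) = 1.93872
  P(4)·log₂(P(4)/Q(4)) = (1/8)·log₂((1/8)/(3/4)) = -0.32312

D_KL(P||Q) = -0.04167 + 0.08333 + 1.93872 - 0.32312 = 1.65726 ≈ 1.6573 bits

D_KL(Q||P) = Σ Q(x) log₂(Q(x)/P(x))

Computing term by term:
  Q(1)·log₂(Q(1)/P(1)) = (1/12)·log₂((1/12)/(1/24)) = 0.08333
  Q(2)·log₂(Q(2)/P(2)) = (1/24)·log₂((1/24)/(1/12)) = -0.04167
  Q(3)·log₂(Q(3)/P(3)) = (1/8)·log₂((1/8)/(3/4)) = -0.32312
  Q(4)·log₂(Q(4)/P(4)) = (3/4)·log₂((3/4)/(1/8)) = 1.93872

D_KL(Q||P) = 0.08333 - 0.04167 - 0.32312 + 1.93872 = 1.65726 ≈ 1.6573 bits

These ARE equal here. Q is P with outcomes relabeled (Q(1) = P(2), Q(2) = P(1), Q(3) = P(4), Q(4) = P(3)) by a relabeling that is its own inverse, so the two sums contain exactly the same terms in a different order. This is a special case — KL divergence is not symmetric in general: D_KL(P||Q) ≠ D_KL(Q||P) for most P, Q.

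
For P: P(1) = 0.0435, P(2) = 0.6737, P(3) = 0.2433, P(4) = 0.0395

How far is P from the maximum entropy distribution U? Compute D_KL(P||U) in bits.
0.7391 bits

U(i) = 1/4 for all i

D_KL(P||U) = Σ P(x) log₂(P(x) / (1/4))
           = Σ P(x) log₂(P(x)) + log₂(4)
           = log₂(4) - H(P)

H(P) = -Σ P(x) log₂(P(x)):
  -P(1)·log₂(P(1)) = -(0.0435)·log₂(0.0435) = 0.19674
  -P(2)·log₂(P(2)) = -(0.6737)·log₂(0.6737) = 0.38389
  -P(3)·log₂(P(3)) = -(0.2433)·log₂(0.2433) = 0.49614
  -P(4)·log₂(P(4)) = -(0.0395)·log₂(0.0395) = 0.18415
H(P) = 0.19674 + 0.38389 + 0.49614 + 0.18415 = 1.26092 bits

log₂(4) = 2.00000 bits

D_KL(P||U) = 2.00000 - 1.26092 = 0.73908 ≈ 0.7391 bits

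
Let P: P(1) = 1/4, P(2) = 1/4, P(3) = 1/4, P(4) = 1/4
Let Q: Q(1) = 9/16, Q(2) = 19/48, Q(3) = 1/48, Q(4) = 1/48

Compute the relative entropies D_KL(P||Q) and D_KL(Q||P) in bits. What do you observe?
D_KL(P||Q) = 1.3343 bits, D_KL(Q||P) = 0.7711 bits. The two directions give different values (D_KL(P||Q) exceeds D_KL(Q||P) by 0.5632 bits): KL divergence is asymmetric.

D_KL(P||Q) = Σ P(x) log₂(P(x)/Q(x))

Computing term by term:
  P(1)·log₂(P(1)/Q(1)) = (1/4)·log₂((1/4)/(9/16)) = -0.29248
  P(2)·log₂(P(2)/Q(2)) = (1/4)·log₂((1/4)/(19/48)) = -0.16574
  P(3)·log₂(P(3)/Q(3)) = (1/4)·log₂((1/4)/(1/48)) = 0.89624
  P(4)·log₂(P(4)/Q(4)) = (1/4)·log₂((1/4)/(1/48)) = 0.89624

D_KL(P||Q) = -0.29248 - 0.16574 + 0.89624 + 0.89624 = 1.33426 ≈ 1.3343 bits

D_KL(Q||P) = Σ Q(x) log₂(Q(x)/P(x))

Computing term by term:
  Q(1)·log₂(Q(1)/P(1)) = (9/16)·log₂((9/16)/(1/4)) = 0.65808
  Q(2)·log₂(Q(2)/P(2)) = (19/48)·log₂((19/48)/(1/4)) = 0.26242
  Q(3)·log₂(Q(3)/P(3)) = (1/48)·log₂((1/48)/(1/4)) = -0.07469
  Q(4)·log₂(Q(4)/P(4)) = (1/48)·log₂((1/48)/(1/4)) = -0.07469

D_KL(Q||P) = 0.65808 + 0.26242 - 0.07469 - 0.07469 = 0.77112 ≈ 0.7711 bits

These are NOT equal (difference: 0.5632 bits). KL divergence is asymmetric: D_KL(P||Q) ≠ D_KL(Q||P) in general.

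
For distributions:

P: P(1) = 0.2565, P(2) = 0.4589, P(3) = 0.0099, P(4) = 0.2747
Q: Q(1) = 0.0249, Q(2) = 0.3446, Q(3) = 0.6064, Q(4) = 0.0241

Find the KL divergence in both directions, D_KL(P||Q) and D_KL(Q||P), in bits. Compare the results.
D_KL(P||Q) = 1.9583 bits, D_KL(Q||P) = 3.2892 bits. D_KL(Q||P) is larger than D_KL(P||Q) by 1.3309 bits; the two directions differ.

D_KL(P||Q) = Σ P(x) log₂(P(x)/Q(x))

Computing term by term:
  P(1)·log₂(P(1)/Q(1)) = 0.2565·log₂(0.2565/0.0249) = 0.86306
  P(2)·log₂(P(2)/Q(2)) = 0.4589·log₂(0.4589/0.3446) = 0.18964
  P(3)·log₂(P(3)/Q(3)) = 0.0099·log₂(0.0099/0.6064) = -0.05877
  P(4)·log₂(P(4)/Q(4)) = 0.2747·log₂(0.2747/0.0241) = 0.96440

D_KL(P||Q) = 0.86306 + 0.18964 - 0.05877 + 0.96440 = 1.95833 ≈ 1.9583 bits

D_KL(Q||P) = Σ Q(x) log₂(Q(x)/P(x))

Computing term by term:
  Q(1)·log₂(Q(1)/P(1)) = 0.0249·log₂(0.0249/0.2565) = -0.08378
  Q(2)·log₂(Q(2)/P(2)) = 0.3446·log₂(0.3446/0.4589) = -0.14241
  Q(3)·log₂(Q(3)/P(3)) = 0.6064·log₂(0.6064/0.0099) = 3.60001
  Q(4)·log₂(Q(4)/P(4)) = 0.0241·log₂(0.0241/0.2747) = -0.08461

D_KL(Q||P) = -0.08378 - 0.14241 + 3.60001 - 0.08461 = 3.28921 ≈ 3.2892 bits

These are NOT equal (difference: 1.3309 bits). KL divergence is asymmetric: D_KL(P||Q) ≠ D_KL(Q||P) in general.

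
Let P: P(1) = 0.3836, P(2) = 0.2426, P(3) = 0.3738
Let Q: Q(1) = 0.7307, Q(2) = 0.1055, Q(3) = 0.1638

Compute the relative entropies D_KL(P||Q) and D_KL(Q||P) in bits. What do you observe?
D_KL(P||Q) = 0.3798 bits, D_KL(Q||P) = 0.3576 bits. The two directions give different values (D_KL(P||Q) exceeds D_KL(Q||P) by 0.0222 bits): KL divergence is asymmetric.

D_KL(P||Q) = Σ P(x) log₂(P(x)/Q(x))

Computing term by term:
  P(1)·log₂(P(1)/Q(1)) = 0.3836·log₂(0.3836/0.7307) = -0.35662
  P(2)·log₂(P(2)/Q(2)) = 0.2426·log₂(0.2426/0.1055) = 0.29144
  P(3)·log₂(P(3)/Q(3)) = 0.3738·log₂(0.3738/0.1638) = 0.44495

D_KL(P||Q) = -0.35662 + 0.29144 + 0.44495 = 0.37977 ≈ 0.3798 bits

D_KL(Q||P) = Σ Q(x) log₂(Q(x)/P(x))

Computing term by term:
  Q(1)·log₂(Q(1)/P(1)) = 0.7307·log₂(0.7307/0.3836) = 0.67931
  Q(2)·log₂(Q(2)/P(2)) = 0.1055·log₂(0.1055/0.2426) = -0.12674
  Q(3)·log₂(Q(3)/P(3)) = 0.1638·log₂(0.1638/0.3738) = -0.19498

D_KL(Q||P) = 0.67931 - 0.12674 - 0.19498 = 0.35759 ≈ 0.3576 bits

These are NOT equal (difference: 0.0222 bits). KL divergence is asymmetric: D_KL(P||Q) ≠ D_KL(Q||P) in general.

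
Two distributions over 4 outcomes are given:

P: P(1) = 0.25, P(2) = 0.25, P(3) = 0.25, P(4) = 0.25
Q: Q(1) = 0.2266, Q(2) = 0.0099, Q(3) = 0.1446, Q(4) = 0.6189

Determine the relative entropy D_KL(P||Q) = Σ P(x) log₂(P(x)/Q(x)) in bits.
1.0706 bits

D_KL(P||Q) = Σ P(x) log₂(P(x)/Q(x))

Computing term by term:
  P(1)·log₂(P(1)/Q(1)) = 0.25·log₂(0.25/0.2266) = 0.03545
  P(2)·log₂(P(2)/Q(2)) = 0.25·log₂(0.25/0.0099) = 1.16459
  P(3)·log₂(P(3)/Q(3)) = 0.25·log₂(0.25/0.1446) = 0.19747
  P(4)·log₂(P(4)/Q(4)) = 0.25·log₂(0.25/0.6189) = -0.32694

D_KL(P||Q) = 0.03545 + 1.16459 + 0.19747 - 0.32694 = 1.07057 ≈ 1.0706 bits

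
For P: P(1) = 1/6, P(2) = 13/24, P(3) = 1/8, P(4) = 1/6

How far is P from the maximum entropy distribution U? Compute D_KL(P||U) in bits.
0.2842 bits

U(i) = 1/4 for all i

D_KL(P||U) = Σ P(x) log₂(P(x) / (1/4))
           = Σ P(x) log₂(P(x)) + log₂(4)
           = log₂(4) - H(P)

H(P) = -Σ P(x) log₂(P(x)):
  -P(1)·log₂(P(1)) = -(1/6)·log₂(1/6) = 0.43083
  -P(2)·log₂(P(2)) = -(13/24)·log₂(13/24) = 0.47912
  -P(3)·log₂(P(3)) = -(1/8)·log₂(1/8) = 0.37500
  -P(4)·log₂(P(4)) = -(1/6)·log₂(1/6) = 0.43083
H(P) = 0.43083 + 0.47912 + 0.37500 + 0.43083 = 1.71578 bits

log₂(4) = 2.00000 bits

D_KL(P||U) = 2.00000 - 1.71578 = 0.28422 ≈ 0.2842 bits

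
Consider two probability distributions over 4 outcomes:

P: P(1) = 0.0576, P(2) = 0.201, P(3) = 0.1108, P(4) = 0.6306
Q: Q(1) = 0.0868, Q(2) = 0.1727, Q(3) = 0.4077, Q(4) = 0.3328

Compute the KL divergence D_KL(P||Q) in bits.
0.3831 bits

D_KL(P||Q) = Σ P(x) log₂(P(x)/Q(x))

Computing term by term:
  P(1)·log₂(P(1)/Q(1)) = 0.0576·log₂(0.0576/0.0868) = -0.03408
  P(2)·log₂(P(2)/Q(2)) = 0.201·log₂(0.201/0.1727) = 0.04400
  P(3)·log₂(P(3)/Q(3)) = 0.1108·log₂(0.1108/0.4077) = -0.20825
  P(4)·log₂(P(4)/Q(4)) = 0.6306·log₂(0.6306/0.3328) = 0.58146

D_KL(P||Q) = -0.03408 + 0.04400 - 0.20825 + 0.58146 = 0.38313 ≈ 0.3831 bits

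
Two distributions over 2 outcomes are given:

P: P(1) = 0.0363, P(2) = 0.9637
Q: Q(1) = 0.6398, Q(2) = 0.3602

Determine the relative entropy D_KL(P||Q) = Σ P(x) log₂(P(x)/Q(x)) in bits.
1.2180 bits

D_KL(P||Q) = Σ P(x) log₂(P(x)/Q(x))

Computing term by term:
  P(1)·log₂(P(1)/Q(1)) = 0.0363·log₂(0.0363/0.6398) = -0.15027
  P(2)·log₂(P(2)/Q(2)) = 0.9637·log₂(0.9637/0.3602) = 1.36825

D_KL(P||Q) = -0.15027 + 1.36825 = 1.21798 ≈ 1.2180 bits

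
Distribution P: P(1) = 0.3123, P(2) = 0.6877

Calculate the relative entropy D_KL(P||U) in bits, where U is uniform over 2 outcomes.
0.1042 bits

U(i) = 1/2 for all i

D_KL(P||U) = Σ P(x) log₂(P(x) / (1/2))
           = Σ P(x) log₂(P(x)) + log₂(2)
           = log₂(2) - H(P)

H(P) = -Σ P(x) log₂(P(x)):
  -P(1)·log₂(P(1)) = -(0.3123)·log₂(0.3123) = 0.52435
  -P(2)·log₂(P(2)) = -(0.6877)·log₂(0.6877) = 0.37146
H(P) = 0.52435 + 0.37146 = 0.89581 bits

log₂(2) = 1.00000 bits

D_KL(P||U) = 1.00000 - 0.89581 = 0.10419 ≈ 0.1042 bits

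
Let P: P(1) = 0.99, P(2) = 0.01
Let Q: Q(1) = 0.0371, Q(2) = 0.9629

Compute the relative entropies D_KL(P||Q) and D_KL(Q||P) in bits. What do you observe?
D_KL(P||Q) = 4.6247 bits, D_KL(Q||P) = 6.1691 bits. The two directions give different values (D_KL(Q||P) exceeds D_KL(P||Q) by 1.5444 bits): KL divergence is asymmetric.

D_KL(P||Q) = Σ P(x) log₂(P(x)/Q(x))

Computing term by term:
  P(1)·log₂(P(1)/Q(1)) = 0.99·log₂(0.99/0.0371) = 4.69056
  P(2)·log₂(P(2)/Q(2)) = 0.01·log₂(0.01/0.9629) = -0.06589

D_KL(P||Q) = 4.69056 - 0.06589 = 4.62467 ≈ 4.6247 bits

D_KL(Q||P) = Σ Q(x) log₂(Q(x)/P(x))

Computing term by term:
  Q(1)·log₂(Q(1)/P(1)) = 0.0371·log₂(0.0371/0.99) = -0.17578
  Q(2)·log₂(Q(2)/P(2)) = 0.9629·log₂(0.9629/0.01) = 6.34485

D_KL(Q||P) = -0.17578 + 6.34485 = 6.16907 ≈ 6.1691 bits

These are NOT equal (difference: 1.5444 bits). KL divergence is asymmetric: D_KL(P||Q) ≠ D_KL(Q||P) in general.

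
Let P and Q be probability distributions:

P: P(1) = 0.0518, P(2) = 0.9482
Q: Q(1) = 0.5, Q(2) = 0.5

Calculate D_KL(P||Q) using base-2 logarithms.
0.7060 bits

D_KL(P||Q) = Σ P(x) log₂(P(x)/Q(x))

Computing term by term:
  P(1)·log₂(P(1)/Q(1)) = 0.0518·log₂(0.0518/0.5) = -0.16943
  P(2)·log₂(P(2)/Q(2)) = 0.9482·log₂(0.9482/0.5) = 0.87544

D_KL(P||Q) = -0.16943 + 0.87544 = 0.70601 ≈ 0.7060 bits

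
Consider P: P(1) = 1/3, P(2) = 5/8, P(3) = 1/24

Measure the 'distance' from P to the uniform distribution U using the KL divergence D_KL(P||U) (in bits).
0.4418 bits

U(i) = 1/3 for all i

D_KL(P||U) = Σ P(x) log₂(P(x) / (1/3))
           = Σ P(x) log₂(P(x)) + log₂(3)
           = log₂(3) - H(P)

H(P) = -Σ P(x) log₂(P(x)):
  -P(1)·log₂(P(1)) = -(1/3)·log₂(1/3) = 0.52832
  -P(2)·log₂(P(2)) = -(5/8)·log₂(5/8) = 0.42379
  -P(3)·log₂(P(3)) = -(1/24)·log₂(1/24) = 0.19104
H(P) = 0.52832 + 0.42379 + 0.19104 = 1.14315 bits

log₂(3) = 1.58496 bits

D_KL(P||U) = 1.58496 - 1.14315 = 0.44181 ≈ 0.4418 bits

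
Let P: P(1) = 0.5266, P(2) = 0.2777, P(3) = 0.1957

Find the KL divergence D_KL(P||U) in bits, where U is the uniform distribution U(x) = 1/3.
0.1239 bits

U(i) = 1/3 for all i

D_KL(P||U) = Σ P(x) log₂(P(x) / (1/3))
           = Σ P(x) log₂(P(x)) + log₂(3)
           = log₂(3) - H(P)

H(P) = -Σ P(x) log₂(P(x)):
  -P(1)·log₂(P(1)) = -(0.5266)·log₂(0.5266) = 0.48722
  -P(2)·log₂(P(2)) = -(0.2777)·log₂(0.2777) = 0.51330
  -P(3)·log₂(P(3)) = -(0.1957)·log₂(0.1957) = 0.46054
H(P) = 0.48722 + 0.51330 + 0.46054 = 1.46106 bits

log₂(3) = 1.58496 bits

D_KL(P||U) = 1.58496 - 1.46106 = 0.12390 ≈ 0.1239 bits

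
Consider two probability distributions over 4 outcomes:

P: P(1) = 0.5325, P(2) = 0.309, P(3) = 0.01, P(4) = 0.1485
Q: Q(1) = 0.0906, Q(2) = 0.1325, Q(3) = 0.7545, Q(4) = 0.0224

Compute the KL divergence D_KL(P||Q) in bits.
2.0810 bits

D_KL(P||Q) = Σ P(x) log₂(P(x)/Q(x))

Computing term by term:
  P(1)·log₂(P(1)/Q(1)) = 0.5325·log₂(0.5325/0.0906) = 1.36064
  P(2)·log₂(P(2)/Q(2)) = 0.309·log₂(0.309/0.1325) = 0.37748
  P(3)·log₂(P(3)/Q(3)) = 0.01·log₂(0.01/0.7545) = -0.06237
  P(4)·log₂(P(4)/Q(4)) = 0.1485·log₂(0.1485/0.0224) = 0.40524

D_KL(P||Q) = 1.36064 + 0.37748 - 0.06237 + 0.40524 = 2.08099 ≈ 2.0810 bits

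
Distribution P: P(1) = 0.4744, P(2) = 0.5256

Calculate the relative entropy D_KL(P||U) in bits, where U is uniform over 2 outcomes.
0.0019 bits

U(i) = 1/2 for all i

D_KL(P||U) = Σ P(x) log₂(P(x) / (1/2))
           = Σ P(x) log₂(P(x)) + log₂(2)
           = log₂(2) - H(P)

H(P) = -Σ P(x) log₂(P(x)):
  -P(1)·log₂(P(1)) = -(0.4744)·log₂(0.4744) = 0.51037
  -P(2)·log₂(P(2)) = -(0.5256)·log₂(0.5256) = 0.48774
H(P) = 0.51037 + 0.48774 = 0.99811 bits

log₂(2) = 1.00000 bits

D_KL(P||U) = 1.00000 - 0.99811 = 0.00189 ≈ 0.0019 bits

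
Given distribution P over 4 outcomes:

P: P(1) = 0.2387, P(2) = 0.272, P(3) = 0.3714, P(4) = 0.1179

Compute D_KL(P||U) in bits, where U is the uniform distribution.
0.1014 bits

U(i) = 1/4 for all i

D_KL(P||U) = Σ P(x) log₂(P(x) / (1/4))
           = Σ P(x) log₂(P(x)) + log₂(4)
           = log₂(4) - H(P)

H(P) = -Σ P(x) log₂(P(x)):
  -P(1)·log₂(P(1)) = -(0.2387)·log₂(0.2387) = 0.49333
  -P(2)·log₂(P(2)) = -(0.272)·log₂(0.272) = 0.51090
  -P(3)·log₂(P(3)) = -(0.3714)·log₂(0.3714) = 0.53071
  -P(4)·log₂(P(4)) = -(0.1179)·log₂(0.1179) = 0.36365
H(P) = 0.49333 + 0.51090 + 0.53071 + 0.36365 = 1.89859 bits

log₂(4) = 2.00000 bits

D_KL(P||U) = 2.00000 - 1.89859 = 0.10141 ≈ 0.1014 bits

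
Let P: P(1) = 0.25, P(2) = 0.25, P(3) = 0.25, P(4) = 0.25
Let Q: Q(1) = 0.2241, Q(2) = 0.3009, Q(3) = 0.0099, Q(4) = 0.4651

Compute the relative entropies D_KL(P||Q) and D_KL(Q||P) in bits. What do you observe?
D_KL(P||Q) = 0.9133 bits, D_KL(Q||P) = 0.4155 bits. The two directions give different values (D_KL(P||Q) exceeds D_KL(Q||P) by 0.4978 bits): KL divergence is asymmetric.

D_KL(P||Q) = Σ P(x) log₂(P(x)/Q(x))

Computing term by term:
  P(1)·log₂(P(1)/Q(1)) = 0.25·log₂(0.25/0.2241) = 0.03945
  P(2)·log₂(P(2)/Q(2)) = 0.25·log₂(0.25/0.3009) = -0.06684
  P(3)·log₂(P(3)/Q(3)) = 0.25·log₂(0.25/0.0099) = 1.16459
  P(4)·log₂(P(4)/Q(4)) = 0.25·log₂(0.25/0.4651) = -0.22390

D_KL(P||Q) = 0.03945 - 0.06684 + 1.16459 - 0.22390 = 0.91330 ≈ 0.9133 bits

D_KL(Q||P) = Σ Q(x) log₂(Q(x)/P(x))

Computing term by term:
  Q(1)·log₂(Q(1)/P(1)) = 0.2241·log₂(0.2241/0.25) = -0.03536
  Q(2)·log₂(Q(2)/P(2)) = 0.3009·log₂(0.3009/0.25) = 0.08045
  Q(3)·log₂(Q(3)/P(3)) = 0.0099·log₂(0.0099/0.25) = -0.04612
  Q(4)·log₂(Q(4)/P(4)) = 0.4651·log₂(0.4651/0.25) = 0.41655

D_KL(Q||P) = -0.03536 + 0.08045 - 0.04612 + 0.41655 = 0.41552 ≈ 0.4155 bits

These are NOT equal (difference: 0.4978 bits). KL divergence is asymmetric: D_KL(P||Q) ≠ D_KL(Q||P) in general.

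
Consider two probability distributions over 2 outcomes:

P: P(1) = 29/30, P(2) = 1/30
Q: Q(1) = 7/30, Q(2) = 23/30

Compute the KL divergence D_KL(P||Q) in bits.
1.8315 bits

D_KL(P||Q) = Σ P(x) log₂(P(x)/Q(x))

Computing term by term:
  P(1)·log₂(P(1)/Q(1)) = (29/30)·log₂((29/30)/(7/30)) = 1.98227
  P(2)·log₂(P(2)/Q(2)) = (1/30)·log₂((1/30)/(23/30)) = -0.15079

D_KL(P||Q) = 1.98227 - 0.15079 = 1.83148 ≈ 1.8315 bits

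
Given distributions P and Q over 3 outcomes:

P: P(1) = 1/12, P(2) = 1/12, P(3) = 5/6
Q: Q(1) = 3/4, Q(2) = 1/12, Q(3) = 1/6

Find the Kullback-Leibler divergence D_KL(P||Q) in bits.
1.6708 bits

D_KL(P||Q) = Σ P(x) log₂(P(x)/Q(x))

Computing term by term:
  P(1)·log₂(P(1)/Q(1)) = (1/12)·log₂((1/12)/(3/4)) = -0.26416
  P(2)·log₂(P(2)/Q(2)) = (1/12)·log₂((1/12)/(1/12)) = 0.00000
  P(3)·log₂(P(3)/Q(3)) = (5/6)·log₂((5/6)/(1/6)) = 1.93494

D_KL(P||Q) = -0.26416 + 0.00000 + 1.93494 = 1.67078 ≈ 1.6708 bits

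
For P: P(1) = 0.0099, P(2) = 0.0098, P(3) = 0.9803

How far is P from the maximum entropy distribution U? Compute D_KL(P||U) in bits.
1.4255 bits

U(i) = 1/3 for all i

D_KL(P||U) = Σ P(x) log₂(P(x) / (1/3))
           = Σ P(x) log₂(P(x)) + log₂(3)
           = log₂(3) - H(P)

H(P) = -Σ P(x) log₂(P(x)):
  -P(1)·log₂(P(1)) = -(0.0099)·log₂(0.0099) = 0.06592
  -P(2)·log₂(P(2)) = -(0.0098)·log₂(0.0098) = 0.06540
  -P(3)·log₂(P(3)) = -(0.9803)·log₂(0.9803) = 0.02814
H(P) = 0.06592 + 0.06540 + 0.02814 = 0.15946 bits

log₂(3) = 1.58496 bits

D_KL(P||U) = 1.58496 - 0.15946 = 1.42550 ≈ 1.4255 bits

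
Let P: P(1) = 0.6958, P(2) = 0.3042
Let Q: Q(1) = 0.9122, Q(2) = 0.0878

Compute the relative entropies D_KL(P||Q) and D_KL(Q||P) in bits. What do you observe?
D_KL(P||Q) = 0.2735 bits, D_KL(Q||P) = 0.1990 bits. The two directions give different values (D_KL(P||Q) exceeds D_KL(Q||P) by 0.0745 bits): KL divergence is asymmetric.

D_KL(P||Q) = Σ P(x) log₂(P(x)/Q(x))

Computing term by term:
  P(1)·log₂(P(1)/Q(1)) = 0.6958·log₂(0.6958/0.9122) = -0.27183
  P(2)·log₂(P(2)/Q(2)) = 0.3042·log₂(0.3042/0.0878) = 0.54535

D_KL(P||Q) = -0.27183 + 0.54535 = 0.27352 ≈ 0.2735 bits

D_KL(Q||P) = Σ Q(x) log₂(Q(x)/P(x))

Computing term by term:
  Q(1)·log₂(Q(1)/P(1)) = 0.9122·log₂(0.9122/0.6958) = 0.35638
  Q(2)·log₂(Q(2)/P(2)) = 0.0878·log₂(0.0878/0.3042) = -0.15740

D_KL(Q||P) = 0.35638 - 0.15740 = 0.19898 ≈ 0.1990 bits

These are NOT equal (difference: 0.0745 bits). KL divergence is asymmetric: D_KL(P||Q) ≠ D_KL(Q||P) in general.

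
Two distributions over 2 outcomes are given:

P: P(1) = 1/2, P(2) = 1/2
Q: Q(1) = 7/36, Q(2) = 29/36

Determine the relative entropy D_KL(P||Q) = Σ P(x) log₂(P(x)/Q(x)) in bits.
0.3373 bits

D_KL(P||Q) = Σ P(x) log₂(P(x)/Q(x))

Computing term by term:
  P(1)·log₂(P(1)/Q(1)) = (1/2)·log₂((1/2)/(7/36)) = 0.68129
  P(2)·log₂(P(2)/Q(2)) = (1/2)·log₂((1/2)/(29/36)) = -0.34403

D_KL(P||Q) = 0.68129 - 0.34403 = 0.33726 ≈ 0.3373 bits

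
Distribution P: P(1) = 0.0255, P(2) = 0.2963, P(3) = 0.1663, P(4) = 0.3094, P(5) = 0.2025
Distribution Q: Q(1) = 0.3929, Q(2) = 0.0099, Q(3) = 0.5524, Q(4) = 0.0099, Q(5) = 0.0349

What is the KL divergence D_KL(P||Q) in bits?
3.1144 bits

D_KL(P||Q) = Σ P(x) log₂(P(x)/Q(x))

Computing term by term:
  P(1)·log₂(P(1)/Q(1)) = 0.0255·log₂(0.0255/0.3929) = -0.10061
  P(2)·log₂(P(2)/Q(2)) = 0.2963·log₂(0.2963/0.0099) = 1.45290
  P(3)·log₂(P(3)/Q(3)) = 0.1663·log₂(0.1663/0.5524) = -0.28802
  P(4)·log₂(P(4)/Q(4)) = 0.3094·log₂(0.3094/0.0099) = 1.53645
  P(5)·log₂(P(5)/Q(5)) = 0.2025·log₂(0.2025/0.0349) = 0.51367

D_KL(P||Q) = -0.10061 + 1.45290 - 0.28802 + 1.53645 + 0.51367 = 3.11439 ≈ 3.1144 bits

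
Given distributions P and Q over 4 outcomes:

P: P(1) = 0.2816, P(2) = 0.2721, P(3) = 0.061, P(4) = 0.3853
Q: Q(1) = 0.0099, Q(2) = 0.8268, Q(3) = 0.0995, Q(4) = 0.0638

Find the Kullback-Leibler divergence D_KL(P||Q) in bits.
1.8804 bits

D_KL(P||Q) = Σ P(x) log₂(P(x)/Q(x))

Computing term by term:
  P(1)·log₂(P(1)/Q(1)) = 0.2816·log₂(0.2816/0.0099) = 1.36015
  P(2)·log₂(P(2)/Q(2)) = 0.2721·log₂(0.2721/0.8268) = -0.43629
  P(3)·log₂(P(3)/Q(3)) = 0.061·log₂(0.061/0.0995) = -0.04306
  P(4)·log₂(P(4)/Q(4)) = 0.3853·log₂(0.3853/0.0638) = 0.99960

D_KL(P||Q) = 1.36015 - 0.43629 - 0.04306 + 0.99960 = 1.88040 ≈ 1.8804 bits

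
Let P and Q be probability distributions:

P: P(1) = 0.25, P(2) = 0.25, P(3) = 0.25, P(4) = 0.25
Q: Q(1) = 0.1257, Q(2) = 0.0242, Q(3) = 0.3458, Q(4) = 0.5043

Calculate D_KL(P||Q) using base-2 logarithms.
0.7201 bits

D_KL(P||Q) = Σ P(x) log₂(P(x)/Q(x))

Computing term by term:
  P(1)·log₂(P(1)/Q(1)) = 0.25·log₂(0.25/0.1257) = 0.24799
  P(2)·log₂(P(2)/Q(2)) = 0.25·log₂(0.25/0.0242) = 0.84221
  P(3)·log₂(P(3)/Q(3)) = 0.25·log₂(0.25/0.3458) = -0.11700
  P(4)·log₂(P(4)/Q(4)) = 0.25·log₂(0.25/0.5043) = -0.25309

D_KL(P||Q) = 0.24799 + 0.84221 - 0.11700 - 0.25309 = 0.72011 ≈ 0.7201 bits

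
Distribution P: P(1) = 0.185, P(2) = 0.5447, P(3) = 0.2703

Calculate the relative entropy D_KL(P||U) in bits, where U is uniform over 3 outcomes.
0.1470 bits

U(i) = 1/3 for all i

D_KL(P||U) = Σ P(x) log₂(P(x) / (1/3))
           = Σ P(x) log₂(P(x)) + log₂(3)
           = log₂(3) - H(P)

H(P) = -Σ P(x) log₂(P(x)):
  -P(1)·log₂(P(1)) = -(0.185)·log₂(0.185) = 0.45036
  -P(2)·log₂(P(2)) = -(0.5447)·log₂(0.5447) = 0.47741
  -P(3)·log₂(P(3)) = -(0.2703)·log₂(0.2703) = 0.51016
H(P) = 0.45036 + 0.47741 + 0.51016 = 1.43793 bits

log₂(3) = 1.58496 bits

D_KL(P||U) = 1.58496 - 1.43793 = 0.14703 ≈ 0.1470 bits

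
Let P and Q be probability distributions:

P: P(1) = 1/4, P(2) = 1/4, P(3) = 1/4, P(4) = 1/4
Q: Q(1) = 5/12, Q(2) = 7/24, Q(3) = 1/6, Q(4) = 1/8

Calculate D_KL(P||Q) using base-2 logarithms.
0.1564 bits

D_KL(P||Q) = Σ P(x) log₂(P(x)/Q(x))

Computing term by term:
  P(1)·log₂(P(1)/Q(1)) = (1/4)·log₂((1/4)/(5/12)) = -0.18424
  P(2)·log₂(P(2)/Q(2)) = (1/4)·log₂((1/4)/(7/24)) = -0.05560
  P(3)·log₂(P(3)/Q(3)) = (1/4)·log₂((1/4)/(1/6)) = 0.14624
  P(4)·log₂(P(4)/Q(4)) = (1/4)·log₂((1/4)/(1/8)) = 0.25000

D_KL(P||Q) = -0.18424 - 0.05560 + 0.14624 + 0.25000 = 0.15640 ≈ 0.1564 bits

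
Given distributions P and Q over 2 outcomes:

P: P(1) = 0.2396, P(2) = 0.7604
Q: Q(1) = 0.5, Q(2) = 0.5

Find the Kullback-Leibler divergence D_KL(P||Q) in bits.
0.2056 bits

D_KL(P||Q) = Σ P(x) log₂(P(x)/Q(x))

Computing term by term:
  P(1)·log₂(P(1)/Q(1)) = 0.2396·log₂(0.2396/0.5) = -0.25429
  P(2)·log₂(P(2)/Q(2)) = 0.7604·log₂(0.7604/0.5) = 0.45991

D_KL(P||Q) = -0.25429 + 0.45991 = 0.20562 ≈ 0.2056 bits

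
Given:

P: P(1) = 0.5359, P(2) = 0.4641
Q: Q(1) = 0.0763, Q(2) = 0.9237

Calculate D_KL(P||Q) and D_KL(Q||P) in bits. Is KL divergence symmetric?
D_KL(P||Q) = 1.0462 bits, D_KL(Q||P) = 0.7027 bits. No, KL divergence is not symmetric.

D_KL(P||Q) = Σ P(x) log₂(P(x)/Q(x))

Computing term by term:
  P(1)·log₂(P(1)/Q(1)) = 0.5359·log₂(0.5359/0.0763) = 1.50706
  P(2)·log₂(P(2)/Q(2)) = 0.4641·log₂(0.4641/0.9237) = -0.46085

D_KL(P||Q) = 1.50706 - 0.46085 = 1.04621 ≈ 1.0462 bits

D_KL(Q||P) = Σ Q(x) log₂(Q(x)/P(x))

Computing term by term:
  Q(1)·log₂(Q(1)/P(1)) = 0.0763·log₂(0.0763/0.5359) = -0.21457
  Q(2)·log₂(Q(2)/P(2)) = 0.9237·log₂(0.9237/0.4641) = 0.91722

D_KL(Q||P) = -0.21457 + 0.91722 = 0.70265 ≈ 0.7027 bits

These are NOT equal (difference: 0.3435 bits). KL divergence is asymmetric: D_KL(P||Q) ≠ D_KL(Q||P) in general.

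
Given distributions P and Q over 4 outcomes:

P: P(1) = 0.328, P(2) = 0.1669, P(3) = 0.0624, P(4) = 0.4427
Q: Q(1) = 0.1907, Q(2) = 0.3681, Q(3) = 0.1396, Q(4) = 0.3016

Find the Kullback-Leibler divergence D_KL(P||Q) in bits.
0.2388 bits

D_KL(P||Q) = Σ P(x) log₂(P(x)/Q(x))

Computing term by term:
  P(1)·log₂(P(1)/Q(1)) = 0.328·log₂(0.328/0.1907) = 0.25662
  P(2)·log₂(P(2)/Q(2)) = 0.1669·log₂(0.1669/0.3681) = -0.19045
  P(3)·log₂(P(3)/Q(3)) = 0.0624·log₂(0.0624/0.1396) = -0.07249
  P(4)·log₂(P(4)/Q(4)) = 0.4427·log₂(0.4427/0.3016) = 0.24512

D_KL(P||Q) = 0.25662 - 0.19045 - 0.07249 + 0.24512 = 0.23880 ≈ 0.2388 bits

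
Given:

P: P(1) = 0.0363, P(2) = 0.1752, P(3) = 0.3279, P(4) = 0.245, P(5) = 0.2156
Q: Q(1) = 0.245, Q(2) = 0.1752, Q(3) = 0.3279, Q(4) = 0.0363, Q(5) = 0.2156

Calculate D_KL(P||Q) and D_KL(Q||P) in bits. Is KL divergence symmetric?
D_KL(P||Q) = 0.5749 bits, D_KL(Q||P) = 0.5749 bits. The two values coincide for this particular pair, but no — KL divergence is not symmetric in general.

D_KL(P||Q) = Σ P(x) log₂(P(x)/Q(x))

Computing term by term:
  P(1)·log₂(P(1)/Q(1)) = 0.0363·log₂(0.0363/0.245) = -0.10000
  P(2)·log₂(P(2)/Q(2)) = 0.1752·log₂(0.1752/0.1752) = 0.00000
  P(3)·log₂(P(3)/Q(3)) = 0.3279·log₂(0.3279/0.3279) = 0.00000
  P(4)·log₂(P(4)/Q(4)) = 0.245·log₂(0.245/0.0363) = 0.67491
  P(5)·log₂(P(5)/Q(5)) = 0.2156·log₂(0.2156/0.2156) = 0.00000

D_KL(P||Q) = -0.10000 + 0.00000 + 0.00000 + 0.67491 + 0.00000 = 0.57491 ≈ 0.5749 bits

D_KL(Q||P) = Σ Q(x) log₂(Q(x)/P(x))

Computing term by term:
  Q(1)·log₂(Q(1)/P(1)) = 0.245·log₂(0.245/0.0363) = 0.67491
  Q(2)·log₂(Q(2)/P(2)) = 0.1752·log₂(0.1752/0.1752) = 0.00000
  Q(3)·log₂(Q(3)/P(3)) = 0.3279·log₂(0.3279/0.3279) = 0.00000
  Q(4)·log₂(Q(4)/P(4)) = 0.0363·log₂(0.0363/0.245) = -0.10000
  Q(5)·log₂(Q(5)/P(5)) = 0.2156·log₂(0.2156/0.2156) = 0.00000

D_KL(Q||P) = 0.67491 + 0.00000 + 0.00000 - 0.10000 + 0.00000 = 0.57491 ≈ 0.5749 bits

These ARE equal here. Q is P with outcomes relabeled (Q(1) = P(4), Q(4) = P(1)) by a relabeling that is its own inverse, so the two sums contain exactly the same terms in a different order. This is a special case — KL divergence is not symmetric in general: D_KL(P||Q) ≠ D_KL(Q||P) for most P, Q.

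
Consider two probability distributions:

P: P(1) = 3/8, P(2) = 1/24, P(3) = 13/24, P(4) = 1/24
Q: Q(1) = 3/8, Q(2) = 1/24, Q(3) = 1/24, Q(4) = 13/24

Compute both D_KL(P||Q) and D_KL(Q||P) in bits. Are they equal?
D_KL(P||Q) = 1.8502 bits, D_KL(Q||P) = 1.8502 bits. Yes, in this case they are equal (although KL divergence is not symmetric in general).

D_KL(P||Q) = Σ P(x) log₂(P(x)/Q(x))

Computing term by term:
  P(1)·log₂(P(1)/Q(1)) = (3/8)·log₂((3/8)/(3/8)) = 0.00000
  P(2)·log₂(P(2)/Q(2)) = (1/24)·log₂((1/24)/(1/24)) = 0.00000
  P(3)·log₂(P(3)/Q(3)) = (13/24)·log₂((13/24)/(1/24)) = 2.00440
  P(4)·log₂(P(4)/Q(4)) = (1/24)·log₂((1/24)/(13/24)) = -0.15418

D_KL(P||Q) = 0.00000 + 0.00000 + 2.00440 - 0.15418 = 1.85022 ≈ 1.8502 bits

D_KL(Q||P) = Σ Q(x) log₂(Q(x)/P(x))

Computing term by term:
  Q(1)·log₂(Q(1)/P(1)) = (3/8)·log₂((3/8)/(3/8)) = 0.00000
  Q(2)·log₂(Q(2)/P(2)) = (1/24)·log₂((1/24)/(1/24)) = 0.00000
  Q(3)·log₂(Q(3)/P(3)) = (1/24)·log₂((1/24)/(13/24)) = -0.15418
  Q(4)·log₂(Q(4)/P(4)) = (13/24)·log₂((13/24)/(1/24)) = 2.00440

D_KL(Q||P) = 0.00000 + 0.00000 - 0.15418 + 2.00440 = 1.85022 ≈ 1.8502 bits

These ARE equal here. Q is P with outcomes relabeled (Q(3) = P(4), Q(4) = P(3)) by a relabeling that is its own inverse, so the two sums contain exactly the same terms in a different order. This is a special case — KL divergence is not symmetric in general: D_KL(P||Q) ≠ D_KL(Q||P) for most P, Q.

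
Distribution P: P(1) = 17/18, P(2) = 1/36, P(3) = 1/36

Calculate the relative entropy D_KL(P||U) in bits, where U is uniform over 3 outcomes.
1.2199 bits

U(i) = 1/3 for all i

D_KL(P||U) = Σ P(x) log₂(P(x) / (1/3))
           = Σ P(x) log₂(P(x)) + log₂(3)
           = log₂(3) - H(P)

H(P) = -Σ P(x) log₂(P(x)):
  -P(1)·log₂(P(1)) = -(17/18)·log₂(17/18) = 0.07788
  -P(2)·log₂(P(2)) = -(1/36)·log₂(1/36) = 0.14361
  -P(3)·log₂(P(3)) = -(1/36)·log₂(1/36) = 0.14361
H(P) = 0.07788 + 0.14361 + 0.14361 = 0.36510 bits

log₂(3) = 1.58496 bits

D_KL(P||U) = 1.58496 - 0.36510 = 1.21986 ≈ 1.2199 bits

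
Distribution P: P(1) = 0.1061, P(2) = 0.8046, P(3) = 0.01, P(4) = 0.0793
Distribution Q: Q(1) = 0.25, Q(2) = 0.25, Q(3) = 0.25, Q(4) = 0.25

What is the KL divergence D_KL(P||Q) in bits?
1.0478 bits

D_KL(P||Q) = Σ P(x) log₂(P(x)/Q(x))

Computing term by term:
  P(1)·log₂(P(1)/Q(1)) = 0.1061·log₂(0.1061/0.25) = -0.13119
  P(2)·log₂(P(2)/Q(2)) = 0.8046·log₂(0.8046/0.25) = 1.35683
  P(3)·log₂(P(3)/Q(3)) = 0.01·log₂(0.01/0.25) = -0.04644
  P(4)·log₂(P(4)/Q(4)) = 0.0793·log₂(0.0793/0.25) = -0.13136

D_KL(P||Q) = -0.13119 + 1.35683 - 0.04644 - 0.13136 = 1.04784 ≈ 1.0478 bits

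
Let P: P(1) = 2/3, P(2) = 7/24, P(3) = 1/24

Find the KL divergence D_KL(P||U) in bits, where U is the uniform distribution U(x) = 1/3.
0.4855 bits

U(i) = 1/3 for all i

D_KL(P||U) = Σ P(x) log₂(P(x) / (1/3))
           = Σ P(x) log₂(P(x)) + log₂(3)
           = log₂(3) - H(P)

H(P) = -Σ P(x) log₂(P(x)):
  -P(1)·log₂(P(1)) = -(2/3)·log₂(2/3) = 0.38998
  -P(2)·log₂(P(2)) = -(7/24)·log₂(7/24) = 0.51847
  -P(3)·log₂(P(3)) = -(1/24)·log₂(1/24) = 0.19104
H(P) = 0.38998 + 0.51847 + 0.19104 = 1.09949 bits

log₂(3) = 1.58496 bits

D_KL(P||U) = 1.58496 - 1.09949 = 0.48547 ≈ 0.4855 bits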